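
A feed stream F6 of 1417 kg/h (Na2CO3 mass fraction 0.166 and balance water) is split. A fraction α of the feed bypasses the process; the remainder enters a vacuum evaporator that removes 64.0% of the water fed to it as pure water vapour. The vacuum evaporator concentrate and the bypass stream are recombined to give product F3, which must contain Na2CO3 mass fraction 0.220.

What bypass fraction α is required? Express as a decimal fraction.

All 1417×0.166 = 235.22 kg/h of Na2CO3 reaches F3, so F3 = 235.22/0.220 = 1069.2 kg/h and vapour = 347.81 kg/h.
The evaporator receives (1−α)·1417 of feed at 0.834 water and removes 0.640 of that water:
0.640×0.834×(1−α)×1417 = 347.81
(1−α) = 347.81/756.34 = 0.4599;  α = 0.5401.

0.540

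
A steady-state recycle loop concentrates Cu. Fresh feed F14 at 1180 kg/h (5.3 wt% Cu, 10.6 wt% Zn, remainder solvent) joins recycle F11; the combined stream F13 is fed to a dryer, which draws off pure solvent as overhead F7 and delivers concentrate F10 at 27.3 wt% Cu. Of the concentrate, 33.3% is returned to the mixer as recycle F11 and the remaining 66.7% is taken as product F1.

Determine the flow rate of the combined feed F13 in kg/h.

1294 kg/h

Overall Cu balance (none leaves overhead): Cu in fresh feed = Cu in product, i.e. 1180×0.053 = (1−0.333)·F10·0.273.
F10 = 62.54/(0.273×0.667) = 343.45 kg/h.
Recycle F11 = 0.333×343.45 = 114.37 kg/h.
Combined feed F13 = 1180 + 114.37 = 1294.4 kg/h.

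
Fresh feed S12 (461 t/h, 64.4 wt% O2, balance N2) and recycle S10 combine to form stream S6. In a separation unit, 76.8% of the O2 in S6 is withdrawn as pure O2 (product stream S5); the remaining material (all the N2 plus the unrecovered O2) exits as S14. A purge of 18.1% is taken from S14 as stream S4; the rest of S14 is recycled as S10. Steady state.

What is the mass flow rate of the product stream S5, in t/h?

O2 in S6: m_A = 461×0.644 + (1−0.181)·(1−0.768)·m_A, so m_A = 296.88/0.8100 = 366.53 t/h.
Product S5 = 0.768×366.53 = 281.49 t/h.

281.5 t/h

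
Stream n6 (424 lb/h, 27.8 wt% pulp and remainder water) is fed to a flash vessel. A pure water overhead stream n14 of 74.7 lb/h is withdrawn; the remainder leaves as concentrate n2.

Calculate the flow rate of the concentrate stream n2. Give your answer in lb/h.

Concentrate = 424 − 74.7 = 349.3 lb/h.

349.3 lb/h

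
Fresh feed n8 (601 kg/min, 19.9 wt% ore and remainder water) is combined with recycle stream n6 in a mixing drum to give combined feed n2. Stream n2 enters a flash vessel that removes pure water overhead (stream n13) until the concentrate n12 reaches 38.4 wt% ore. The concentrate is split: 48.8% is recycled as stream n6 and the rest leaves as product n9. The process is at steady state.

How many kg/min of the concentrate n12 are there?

608.3 kg/min

Overall ore balance (none leaves overhead): ore in fresh feed = ore in product, i.e. 601×0.199 = (1−0.488)·n12·0.384.
n12 = 119.6/(0.384×0.512) = 608.31 kg/min.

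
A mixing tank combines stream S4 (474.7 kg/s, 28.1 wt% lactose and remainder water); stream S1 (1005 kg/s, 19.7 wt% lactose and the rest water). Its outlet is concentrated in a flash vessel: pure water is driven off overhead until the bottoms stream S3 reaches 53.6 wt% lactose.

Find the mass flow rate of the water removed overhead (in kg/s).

861.5 kg/s

lactose entering = 474.7×0.281 + 1005×0.197 = 331.38 kg/s.
All lactose reports to S3, so S3 = 331.38/0.536 = 618.24 kg/s.
Total feed = 1479.7 kg/s; overhead = 1479.7 − 618.24 = 861.46 kg/s.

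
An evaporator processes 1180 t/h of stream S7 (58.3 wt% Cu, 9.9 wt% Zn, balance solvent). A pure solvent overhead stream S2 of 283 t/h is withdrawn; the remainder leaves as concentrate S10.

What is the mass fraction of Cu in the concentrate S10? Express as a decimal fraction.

0.767

Cu is not removed: 1180×0.583 = 687.94 t/h of Cu enters S10.
Concentrate = 1180 − 283 = 897 t/h.
Mass fraction = 687.94/897 = 0.767.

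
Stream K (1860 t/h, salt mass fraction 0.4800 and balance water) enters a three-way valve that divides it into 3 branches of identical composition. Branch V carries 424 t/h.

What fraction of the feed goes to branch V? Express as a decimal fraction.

0.228

Fraction to V = 424/1860 = 0.2280.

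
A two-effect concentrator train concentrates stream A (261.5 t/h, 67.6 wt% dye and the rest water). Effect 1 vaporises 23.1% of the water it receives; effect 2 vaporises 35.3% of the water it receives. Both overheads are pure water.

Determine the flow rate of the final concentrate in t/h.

218.9 t/h

water in feed = 261.5×0.324 = 84.726 t/h.
After stage 1: water left = (1−0.231)×84.726 = 65.154; stream total = 241.93 t/h.
After stage 2: water left = (1−0.353)×65.154 = 42.155; final concentrate = 218.93 t/h.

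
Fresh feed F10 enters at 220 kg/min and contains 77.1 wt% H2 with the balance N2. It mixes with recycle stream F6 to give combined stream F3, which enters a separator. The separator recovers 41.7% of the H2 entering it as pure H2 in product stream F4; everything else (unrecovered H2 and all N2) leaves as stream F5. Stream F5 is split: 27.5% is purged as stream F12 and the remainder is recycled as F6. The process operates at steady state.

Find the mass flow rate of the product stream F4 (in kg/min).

H2 in F3: m_A = 220×0.771 + (1−0.275)·(1−0.417)·m_A, so m_A = 169.62/0.5773 = 293.8 kg/min.
Product F4 = 0.417×293.8 = 122.52 kg/min.

122.5 kg/min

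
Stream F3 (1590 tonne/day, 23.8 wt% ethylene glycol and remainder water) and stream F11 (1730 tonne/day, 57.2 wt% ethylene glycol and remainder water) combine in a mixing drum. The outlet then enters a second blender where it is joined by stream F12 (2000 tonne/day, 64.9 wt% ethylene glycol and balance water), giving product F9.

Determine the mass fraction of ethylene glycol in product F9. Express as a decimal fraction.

Overall, product flow = 5320 tonne/day.
ethylene glycol in = 1590×0.238 + 1730×0.572 + 2000×0.649 = 2666 tonne/day.
ethylene glycol fraction in F9 = 0.501.

0.501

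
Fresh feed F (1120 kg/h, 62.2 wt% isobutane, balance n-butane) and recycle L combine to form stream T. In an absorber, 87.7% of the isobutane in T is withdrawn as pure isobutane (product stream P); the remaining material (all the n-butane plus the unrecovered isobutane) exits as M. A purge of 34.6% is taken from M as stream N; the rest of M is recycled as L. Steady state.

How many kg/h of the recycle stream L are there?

861.2 kg/h

n-butane enters only via F and leaves only via the purge: 1120×0.378 = 0.346×(n-butane in M), and the absorber passes all n-butane, so n-butane in T = n-butane in M = 1223.6 kg/h.
isobutane in T: m_A = 1120×0.622 + (1−0.346)·(1−0.877)·m_A, so m_A = 696.64/0.9196 = 757.58 kg/h.
M = (1−0.877)×757.58 + 1223.6 = 1316.8 kg/h.
Recycle L = (1−0.346)×1316.8 = 861.17 kg/h.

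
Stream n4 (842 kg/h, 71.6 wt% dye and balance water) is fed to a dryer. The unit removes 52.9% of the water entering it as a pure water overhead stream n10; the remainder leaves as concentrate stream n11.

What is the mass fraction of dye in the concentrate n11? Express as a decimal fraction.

0.843

dye is not removed: 842×0.716 = 602.87 kg/h of dye enters n11.
water entering = 842×0.284 = 239.13 kg/h; overhead removed = 0.529×239.13 = 126.5 kg/h.
Concentrate = 842 − 126.5 = 715.5 kg/h.
Mass fraction = 602.87/715.5 = 0.843.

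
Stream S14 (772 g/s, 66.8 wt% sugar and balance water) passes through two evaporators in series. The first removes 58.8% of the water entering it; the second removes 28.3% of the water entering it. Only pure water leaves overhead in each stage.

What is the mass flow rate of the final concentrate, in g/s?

591.4 g/s

water in feed = 772×0.332 = 256.3 g/s.
After stage 1: water left = (1−0.588)×256.3 = 105.6; stream total = 621.29 g/s.
After stage 2: water left = (1−0.283)×105.6 = 75.713; final concentrate = 591.41 g/s.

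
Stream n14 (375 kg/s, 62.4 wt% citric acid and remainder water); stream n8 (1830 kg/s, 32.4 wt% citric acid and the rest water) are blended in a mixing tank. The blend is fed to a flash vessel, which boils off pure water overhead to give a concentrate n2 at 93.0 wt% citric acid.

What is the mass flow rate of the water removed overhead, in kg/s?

1316 kg/s

citric acid entering = 375×0.624 + 1830×0.324 = 826.92 kg/s.
All citric acid reports to n2, so n2 = 826.92/0.930 = 889.16 kg/s.
Total feed = 2205 kg/s; overhead = 2205 − 889.16 = 1315.8 kg/s.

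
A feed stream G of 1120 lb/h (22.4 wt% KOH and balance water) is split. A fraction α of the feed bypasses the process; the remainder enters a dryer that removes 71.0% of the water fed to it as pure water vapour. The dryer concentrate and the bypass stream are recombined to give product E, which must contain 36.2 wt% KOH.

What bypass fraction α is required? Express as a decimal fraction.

All 1120×0.224 = 250.88 lb/h of KOH reaches E, so E = 250.88/0.362 = 693.04 lb/h and vapour = 426.96 lb/h.
The evaporator receives (1−α)·1120 of feed at 0.776 water and removes 0.710 of that water:
0.710×0.776×(1−α)×1120 = 426.96
(1−α) = 426.96/617.08 = 0.6919;  α = 0.3081.

0.308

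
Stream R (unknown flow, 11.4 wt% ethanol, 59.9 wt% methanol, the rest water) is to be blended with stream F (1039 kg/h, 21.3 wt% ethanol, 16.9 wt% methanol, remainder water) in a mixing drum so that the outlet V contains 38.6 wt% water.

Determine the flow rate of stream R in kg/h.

2435 kg/h

Let R be the unknown flow. Total out = 1039 + R.
water balance: 642.1 + 0.287·R = 0.386·(1039 + R)
(0.287 − 0.386)·R = 0.386×1039 − 642.1 = -241.05
R = -241.05 / -0.099 = 2434.8 kg/h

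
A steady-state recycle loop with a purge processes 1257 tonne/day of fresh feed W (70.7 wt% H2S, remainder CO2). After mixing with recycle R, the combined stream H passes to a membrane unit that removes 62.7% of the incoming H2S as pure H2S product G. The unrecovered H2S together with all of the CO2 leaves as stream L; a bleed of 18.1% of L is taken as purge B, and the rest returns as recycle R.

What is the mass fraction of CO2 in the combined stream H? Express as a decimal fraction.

0.614

CO2 enters only via W and leaves only via the purge: 1257×0.293 = 0.181×(CO2 in L), and the membrane unit passes all CO2, so CO2 in H = CO2 in L = 2034.8 tonne/day.
H2S in H: m_A = 1257×0.707 + (1−0.181)·(1−0.627)·m_A, so m_A = 888.7/0.6945 = 1279.6 tonne/day.
H = 1279.6 + 2034.8 = 3314.4 tonne/day.
CO2 fraction in H = 2034.8/3314.4 = 0.614.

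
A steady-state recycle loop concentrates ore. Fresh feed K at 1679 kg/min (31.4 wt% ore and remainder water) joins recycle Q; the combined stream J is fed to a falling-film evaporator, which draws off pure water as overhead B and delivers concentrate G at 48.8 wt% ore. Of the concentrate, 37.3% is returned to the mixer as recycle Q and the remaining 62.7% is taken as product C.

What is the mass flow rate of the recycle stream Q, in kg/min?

642.7 kg/min

Overall ore balance (none leaves overhead): ore in fresh feed = ore in product, i.e. 1679×0.314 = (1−0.373)·G·0.488.
G = 527.21/(0.488×0.627) = 1723 kg/min.
Recycle Q = 0.373×1723 = 642.69 kg/min.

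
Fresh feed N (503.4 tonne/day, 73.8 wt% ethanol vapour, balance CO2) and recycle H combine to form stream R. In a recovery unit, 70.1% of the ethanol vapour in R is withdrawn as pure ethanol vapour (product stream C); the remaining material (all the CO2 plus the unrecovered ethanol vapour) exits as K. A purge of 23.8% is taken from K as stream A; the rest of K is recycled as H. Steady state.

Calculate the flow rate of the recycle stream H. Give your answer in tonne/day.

531.9 tonne/day

CO2 enters only via N and leaves only via the purge: 503.4×0.262 = 0.238×(CO2 in K), and the recovery unit passes all CO2, so CO2 in R = CO2 in K = 554.16 tonne/day.
ethanol vapour in R: m_A = 503.4×0.738 + (1−0.238)·(1−0.701)·m_A, so m_A = 371.51/0.7722 = 481.13 tonne/day.
K = (1−0.701)×481.13 + 554.16 = 698.02 tonne/day.
Recycle H = (1−0.238)×698.02 = 531.89 tonne/day.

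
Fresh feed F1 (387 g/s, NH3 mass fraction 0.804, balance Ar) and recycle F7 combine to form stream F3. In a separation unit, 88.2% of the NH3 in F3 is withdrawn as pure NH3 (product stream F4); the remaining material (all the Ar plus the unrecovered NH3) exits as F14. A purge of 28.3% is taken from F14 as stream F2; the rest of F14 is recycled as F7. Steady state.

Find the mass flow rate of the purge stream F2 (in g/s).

Ar enters only via F1 and leaves only via the purge: 387×0.196 = 0.283×(Ar in F14), and the separation unit passes all Ar, so Ar in F3 = Ar in F14 = 268.03 g/s.
NH3 in F3: m_A = 387×0.804 + (1−0.283)·(1−0.882)·m_A, so m_A = 311.15/0.9154 = 339.91 g/s.
F14 = (1−0.882)×339.91 + 268.03 = 308.14 g/s.
Purge F2 = 0.283×308.14 = 87.203 g/s.

87.2 g/s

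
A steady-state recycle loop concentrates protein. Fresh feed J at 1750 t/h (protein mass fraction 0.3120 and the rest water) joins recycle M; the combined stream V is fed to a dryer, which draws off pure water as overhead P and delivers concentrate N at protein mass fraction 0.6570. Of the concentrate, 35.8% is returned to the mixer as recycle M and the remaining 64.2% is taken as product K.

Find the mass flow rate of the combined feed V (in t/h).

Overall protein balance (none leaves overhead): protein in fresh feed = protein in product, i.e. 1750×0.312 = (1−0.358)·N·0.657.
N = 546/(0.657×0.642) = 1294.5 t/h.
Recycle M = 0.358×1294.5 = 463.42 t/h.
Combined feed V = 1750 + 463.42 = 2213.4 t/h.

2213 t/h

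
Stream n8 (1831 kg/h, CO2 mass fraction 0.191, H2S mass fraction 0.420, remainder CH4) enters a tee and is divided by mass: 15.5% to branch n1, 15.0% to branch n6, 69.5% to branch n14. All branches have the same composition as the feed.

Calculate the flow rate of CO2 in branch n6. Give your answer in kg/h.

52.46 kg/h

Branch n6 total = 0.150×1831 = 274.65 kg/h.
CO2 in n6 = 0.191×274.65 = 52.458 kg/h.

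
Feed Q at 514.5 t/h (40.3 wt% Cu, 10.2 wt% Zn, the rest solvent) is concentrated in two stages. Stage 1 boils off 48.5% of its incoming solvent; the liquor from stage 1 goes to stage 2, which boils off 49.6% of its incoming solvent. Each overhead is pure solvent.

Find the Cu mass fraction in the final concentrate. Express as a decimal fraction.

solvent in feed = 514.5×0.495 = 254.68 t/h.
After stage 1: solvent left = (1−0.485)×254.68 = 131.16; stream total = 390.98 t/h.
After stage 2: solvent left = (1−0.496)×131.16 = 66.104; final concentrate = 325.93 t/h.
Cu fraction = 207.34/325.93 = 0.636.

0.636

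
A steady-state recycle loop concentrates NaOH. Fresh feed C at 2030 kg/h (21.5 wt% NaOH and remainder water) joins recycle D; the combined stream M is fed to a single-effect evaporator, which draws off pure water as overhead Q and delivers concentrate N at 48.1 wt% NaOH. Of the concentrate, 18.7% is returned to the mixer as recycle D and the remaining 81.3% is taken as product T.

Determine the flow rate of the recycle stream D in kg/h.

Overall NaOH balance (none leaves overhead): NaOH in fresh feed = NaOH in product, i.e. 2030×0.215 = (1−0.187)·N·0.481.
N = 436.45/(0.481×0.813) = 1116.1 kg/h.
Recycle D = 0.187×1116.1 = 208.71 kg/h.

208.7 kg/h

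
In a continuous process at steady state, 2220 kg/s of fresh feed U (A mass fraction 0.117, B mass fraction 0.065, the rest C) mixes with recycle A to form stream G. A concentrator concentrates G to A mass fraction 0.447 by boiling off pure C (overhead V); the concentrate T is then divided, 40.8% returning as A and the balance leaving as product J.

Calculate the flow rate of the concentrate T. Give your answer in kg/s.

981.5 kg/s

Overall A balance (none leaves overhead): A in fresh feed = A in product, i.e. 2220×0.117 = (1−0.408)·T·0.447.
T = 259.74/(0.447×0.592) = 981.54 kg/s.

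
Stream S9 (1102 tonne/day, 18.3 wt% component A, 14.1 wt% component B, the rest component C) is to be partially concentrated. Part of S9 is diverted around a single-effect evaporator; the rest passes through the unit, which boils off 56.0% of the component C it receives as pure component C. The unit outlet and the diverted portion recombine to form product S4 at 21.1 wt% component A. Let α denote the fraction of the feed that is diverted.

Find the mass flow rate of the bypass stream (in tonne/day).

715.7 tonne/day

All 1102×0.183 = 201.67 tonne/day of component A reaches S4, so S4 = 201.67/0.211 = 955.76 tonne/day and vapour = 146.24 tonne/day.
The evaporator receives (1−α)·1102 of feed at 0.676 component C and removes 0.560 of that component C:
0.560×0.676×(1−α)×1102 = 146.24
(1−α) = 146.24/417.17 = 0.3505;  α = 0.6495.
Bypass flow = 0.6495×1102 = 715.7 tonne/day.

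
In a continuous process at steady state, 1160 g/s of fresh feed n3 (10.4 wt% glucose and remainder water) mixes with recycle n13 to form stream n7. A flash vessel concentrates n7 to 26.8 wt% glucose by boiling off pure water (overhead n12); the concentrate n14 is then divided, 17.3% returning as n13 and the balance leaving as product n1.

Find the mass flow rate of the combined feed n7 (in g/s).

Overall glucose balance (none leaves overhead): glucose in fresh feed = glucose in product, i.e. 1160×0.104 = (1−0.173)·n14·0.268.
n14 = 120.64/(0.268×0.827) = 544.32 g/s.
Recycle n13 = 0.173×544.32 = 94.167 g/s.
Combined feed n7 = 1160 + 94.167 = 1254.2 g/s.

1254 g/s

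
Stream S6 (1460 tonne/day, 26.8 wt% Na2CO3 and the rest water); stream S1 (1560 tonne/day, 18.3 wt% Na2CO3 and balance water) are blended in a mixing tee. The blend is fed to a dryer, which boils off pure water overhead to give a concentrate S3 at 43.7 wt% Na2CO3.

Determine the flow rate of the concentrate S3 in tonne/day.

1549 tonne/day

Na2CO3 entering = 1460×0.268 + 1560×0.183 = 676.76 tonne/day.
All Na2CO3 reports to S3, so S3 = 676.76/0.437 = 1548.6 tonne/day.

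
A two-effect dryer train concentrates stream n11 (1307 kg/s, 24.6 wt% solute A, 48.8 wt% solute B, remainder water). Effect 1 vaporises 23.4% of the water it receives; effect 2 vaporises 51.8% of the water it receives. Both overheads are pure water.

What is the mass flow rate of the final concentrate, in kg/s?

1088 kg/s

water in feed = 1307×0.266 = 347.66 kg/s.
After stage 1: water left = (1−0.234)×347.66 = 266.31; stream total = 1225.6 kg/s.
After stage 2: water left = (1−0.518)×266.31 = 128.36; final concentrate = 1087.7 kg/s.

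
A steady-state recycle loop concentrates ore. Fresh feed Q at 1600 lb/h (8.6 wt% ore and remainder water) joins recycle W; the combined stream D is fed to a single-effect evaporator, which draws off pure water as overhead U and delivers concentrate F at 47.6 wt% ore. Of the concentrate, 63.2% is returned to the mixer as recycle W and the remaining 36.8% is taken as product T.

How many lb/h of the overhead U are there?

Overall ore balance (none leaves overhead): ore in fresh feed = ore in product, i.e. 1600×0.086 = (1−0.632)·F·0.476.
F = 137.6/(0.476×0.368) = 785.53 lb/h.
Recycle W = 0.632×785.53 = 496.46 lb/h.
Combined feed D = 1600 + 496.46 = 2096.5 lb/h.
Overhead U = D − F = 2096.5 − 785.53 = 1310.9 lb/h.

1311 lb/h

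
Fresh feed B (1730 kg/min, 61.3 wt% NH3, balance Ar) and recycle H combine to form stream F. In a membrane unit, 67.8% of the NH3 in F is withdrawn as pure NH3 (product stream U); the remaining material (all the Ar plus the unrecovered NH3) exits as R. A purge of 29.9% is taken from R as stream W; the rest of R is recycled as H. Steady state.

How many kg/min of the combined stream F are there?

Ar enters only via B and leaves only via the purge: 1730×0.387 = 0.299×(Ar in R), and the membrane unit passes all Ar, so Ar in F = Ar in R = 2239.2 kg/min.
NH3 in F: m_A = 1730×0.613 + (1−0.299)·(1−0.678)·m_A, so m_A = 1060.5/0.7743 = 1369.7 kg/min.
F = 1369.7 + 2239.2 = 3608.8 kg/min.

3609 kg/min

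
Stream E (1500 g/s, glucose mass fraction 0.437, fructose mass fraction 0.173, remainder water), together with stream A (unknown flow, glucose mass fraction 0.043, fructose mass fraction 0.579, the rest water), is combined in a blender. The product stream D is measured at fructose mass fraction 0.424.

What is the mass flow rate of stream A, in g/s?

2429 g/s

Let A be the unknown flow. Total out = 1500 + A.
fructose balance: 259.5 + 0.579·A = 0.424·(1500 + A)
(0.579 − 0.424)·A = 0.424×1500 − 259.5 = 376.5
A = 376.5 / 0.155 = 2429 g/s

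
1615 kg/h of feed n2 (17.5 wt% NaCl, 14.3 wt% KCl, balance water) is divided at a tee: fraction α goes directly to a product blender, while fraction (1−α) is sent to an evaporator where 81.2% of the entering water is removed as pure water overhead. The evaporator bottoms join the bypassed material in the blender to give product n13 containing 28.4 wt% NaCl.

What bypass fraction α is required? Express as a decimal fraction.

All 1615×0.175 = 282.62 kg/h of NaCl reaches n13, so n13 = 282.62/0.284 = 995.16 kg/h and vapour = 619.84 kg/h.
The evaporator receives (1−α)·1615 of feed at 0.682 water and removes 0.812 of that water:
0.812×0.682×(1−α)×1615 = 619.84
(1−α) = 619.84/894.36 = 0.6931;  α = 0.3069.

0.307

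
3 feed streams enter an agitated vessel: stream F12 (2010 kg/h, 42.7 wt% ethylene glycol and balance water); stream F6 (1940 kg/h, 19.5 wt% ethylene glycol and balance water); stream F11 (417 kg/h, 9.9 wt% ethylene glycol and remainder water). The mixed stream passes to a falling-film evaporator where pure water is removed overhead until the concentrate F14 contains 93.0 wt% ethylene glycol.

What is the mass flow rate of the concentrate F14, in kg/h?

ethylene glycol entering = 2010×0.427 + 1940×0.195 + 417×0.099 = 1277.9 kg/h.
All ethylene glycol reports to F14, so F14 = 1277.9/0.930 = 1374 kg/h.

1374 kg/h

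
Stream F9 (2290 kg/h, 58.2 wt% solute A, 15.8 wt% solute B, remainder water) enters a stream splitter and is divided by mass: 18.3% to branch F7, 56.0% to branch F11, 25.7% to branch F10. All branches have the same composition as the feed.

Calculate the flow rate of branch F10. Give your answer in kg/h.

Branch F10 flow = 0.257×2290 = 588.53 kg/h.

588.5 kg/h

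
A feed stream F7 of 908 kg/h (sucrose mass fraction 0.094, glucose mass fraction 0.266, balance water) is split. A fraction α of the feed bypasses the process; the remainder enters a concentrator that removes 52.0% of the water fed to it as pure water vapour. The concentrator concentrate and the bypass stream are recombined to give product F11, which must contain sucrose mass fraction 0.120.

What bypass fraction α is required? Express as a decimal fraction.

0.349

All 908×0.094 = 85.352 kg/h of sucrose reaches F11, so F11 = 85.352/0.120 = 711.27 kg/h and vapour = 196.73 kg/h.
The evaporator receives (1−α)·908 of feed at 0.640 water and removes 0.520 of that water:
0.520×0.640×(1−α)×908 = 196.73
(1−α) = 196.73/302.18 = 0.6510;  α = 0.3490.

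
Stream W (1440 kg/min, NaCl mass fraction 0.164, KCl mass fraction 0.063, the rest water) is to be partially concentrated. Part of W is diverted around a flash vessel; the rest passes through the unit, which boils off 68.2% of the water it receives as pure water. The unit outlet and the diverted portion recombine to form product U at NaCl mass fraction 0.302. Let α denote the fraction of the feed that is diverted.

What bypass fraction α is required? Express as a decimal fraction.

All 1440×0.164 = 236.16 kg/min of NaCl reaches U, so U = 236.16/0.302 = 781.99 kg/min and vapour = 658.01 kg/min.
The evaporator receives (1−α)·1440 of feed at 0.773 water and removes 0.682 of that water:
0.682×0.773×(1−α)×1440 = 658.01
(1−α) = 658.01/759.15 = 0.8668;  α = 0.1332.

0.133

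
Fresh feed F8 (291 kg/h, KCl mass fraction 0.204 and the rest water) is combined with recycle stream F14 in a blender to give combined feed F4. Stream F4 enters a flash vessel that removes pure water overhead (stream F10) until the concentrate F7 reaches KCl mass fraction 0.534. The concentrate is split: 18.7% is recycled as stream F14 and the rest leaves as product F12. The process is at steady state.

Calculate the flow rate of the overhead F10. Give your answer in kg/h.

Overall KCl balance (none leaves overhead): KCl in fresh feed = KCl in product, i.e. 291×0.204 = (1−0.187)·F7·0.534.
F7 = 59.364/(0.534×0.813) = 136.74 kg/h.
Recycle F14 = 0.187×136.74 = 25.57 kg/h.
Combined feed F4 = 291 + 25.57 = 316.57 kg/h.
Overhead F10 = F4 − F7 = 316.57 − 136.74 = 179.83 kg/h.

179.8 kg/h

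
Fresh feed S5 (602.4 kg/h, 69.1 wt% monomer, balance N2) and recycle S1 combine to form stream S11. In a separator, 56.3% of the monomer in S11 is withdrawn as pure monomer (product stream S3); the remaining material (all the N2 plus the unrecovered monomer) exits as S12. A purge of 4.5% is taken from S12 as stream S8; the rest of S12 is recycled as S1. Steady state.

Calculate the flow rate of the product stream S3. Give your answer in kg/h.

402.2 kg/h

monomer in S11: m_A = 602.4×0.691 + (1−0.045)·(1−0.563)·m_A, so m_A = 416.26/0.5827 = 714.4 kg/h.
Product S3 = 0.563×714.4 = 402.21 kg/h.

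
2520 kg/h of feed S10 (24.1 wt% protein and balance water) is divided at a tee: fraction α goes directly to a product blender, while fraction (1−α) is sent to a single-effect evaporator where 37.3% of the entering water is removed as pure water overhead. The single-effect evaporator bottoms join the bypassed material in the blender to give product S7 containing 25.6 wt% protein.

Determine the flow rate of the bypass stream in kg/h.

All 2520×0.241 = 607.32 kg/h of protein reaches S7, so S7 = 607.32/0.256 = 2372.3 kg/h and vapour = 147.66 kg/h.
The evaporator receives (1−α)·2520 of feed at 0.759 water and removes 0.373 of that water:
0.373×0.759×(1−α)×2520 = 147.66
(1−α) = 147.66/713.43 = 0.2070;  α = 0.7930.
Bypass flow = 0.7930×2520 = 1998.4 kg/h.

1998 kg/h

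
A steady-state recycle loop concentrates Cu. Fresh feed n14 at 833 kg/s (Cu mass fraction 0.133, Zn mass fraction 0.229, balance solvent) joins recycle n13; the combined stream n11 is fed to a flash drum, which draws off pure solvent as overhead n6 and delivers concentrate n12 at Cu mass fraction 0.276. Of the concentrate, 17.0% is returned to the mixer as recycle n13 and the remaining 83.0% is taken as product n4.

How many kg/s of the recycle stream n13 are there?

82.22 kg/s

Overall Cu balance (none leaves overhead): Cu in fresh feed = Cu in product, i.e. 833×0.133 = (1−0.170)·n12·0.276.
n12 = 110.79/(0.276×0.830) = 483.63 kg/s.
Recycle n13 = 0.170×483.63 = 82.216 kg/s.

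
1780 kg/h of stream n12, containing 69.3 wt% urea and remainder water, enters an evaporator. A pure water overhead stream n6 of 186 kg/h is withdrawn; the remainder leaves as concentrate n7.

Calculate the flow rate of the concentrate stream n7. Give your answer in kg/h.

1594 kg/h

Concentrate = 1780 − 186 = 1594 kg/h.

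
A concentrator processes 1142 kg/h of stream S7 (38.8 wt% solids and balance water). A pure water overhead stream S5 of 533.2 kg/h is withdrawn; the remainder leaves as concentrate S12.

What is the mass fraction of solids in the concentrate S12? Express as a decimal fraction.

solids is not removed: 1142×0.388 = 443.1 kg/h of solids enters S12.
Concentrate = 1142 − 533.2 = 608.8 kg/h.
Mass fraction = 443.1/608.8 = 0.7278.

0.7278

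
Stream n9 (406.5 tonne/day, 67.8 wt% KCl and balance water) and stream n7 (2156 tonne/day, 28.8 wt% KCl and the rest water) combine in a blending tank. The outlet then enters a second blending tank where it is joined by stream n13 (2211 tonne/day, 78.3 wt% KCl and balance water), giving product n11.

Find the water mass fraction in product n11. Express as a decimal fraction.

Overall, product flow = 4773.5 tonne/day.
water in = 406.5×0.322 + 2156×0.712 + 2211×0.217 = 2145.8 tonne/day.
water fraction in n11 = 0.450.

0.450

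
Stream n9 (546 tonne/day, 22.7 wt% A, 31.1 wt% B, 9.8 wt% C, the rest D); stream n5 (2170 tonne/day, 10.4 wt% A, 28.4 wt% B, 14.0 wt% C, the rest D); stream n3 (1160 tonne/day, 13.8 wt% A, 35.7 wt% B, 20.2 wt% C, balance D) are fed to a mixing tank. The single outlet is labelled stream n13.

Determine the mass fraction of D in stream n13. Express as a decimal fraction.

0.406

Total flow out = 546 + 2170 + 1160 = 3876 tonne/day.
D in = 546×0.364 + 2170×0.472 + 1160×0.303 = 1574.5 tonne/day.
D mass fraction in n13 = 1574.5/3876 = 0.406.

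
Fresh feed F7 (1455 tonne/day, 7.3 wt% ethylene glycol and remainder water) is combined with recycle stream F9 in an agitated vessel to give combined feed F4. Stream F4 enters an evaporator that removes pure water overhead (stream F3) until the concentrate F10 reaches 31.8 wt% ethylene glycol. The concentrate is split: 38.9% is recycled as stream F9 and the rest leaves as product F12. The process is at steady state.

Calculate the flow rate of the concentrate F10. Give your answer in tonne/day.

546.7 tonne/day

Overall ethylene glycol balance (none leaves overhead): ethylene glycol in fresh feed = ethylene glycol in product, i.e. 1455×0.073 = (1−0.389)·F10·0.318.
F10 = 106.21/(0.318×0.611) = 546.66 tonne/day.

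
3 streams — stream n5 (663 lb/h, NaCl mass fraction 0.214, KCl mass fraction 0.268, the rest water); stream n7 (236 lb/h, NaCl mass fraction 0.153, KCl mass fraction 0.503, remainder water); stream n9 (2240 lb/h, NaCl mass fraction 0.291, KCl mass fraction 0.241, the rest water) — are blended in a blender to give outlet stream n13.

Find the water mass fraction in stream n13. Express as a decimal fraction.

0.469

Total flow out = 663 + 236 + 2240 = 3139 lb/h.
water in = 663×0.518 + 236×0.344 + 2240×0.468 = 1472.9 lb/h.
water mass fraction in n13 = 1472.9/3139 = 0.469.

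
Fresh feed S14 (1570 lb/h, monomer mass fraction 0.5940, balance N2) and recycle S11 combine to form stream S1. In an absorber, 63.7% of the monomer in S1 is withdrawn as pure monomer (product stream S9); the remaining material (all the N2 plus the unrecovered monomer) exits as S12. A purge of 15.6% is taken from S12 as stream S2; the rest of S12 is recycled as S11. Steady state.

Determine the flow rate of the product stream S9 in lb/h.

856.4 lb/h

monomer in S1: m_A = 1570×0.594 + (1−0.156)·(1−0.637)·m_A, so m_A = 932.58/0.6936 = 1344.5 lb/h.
Product S9 = 0.637×1344.5 = 856.44 lb/h.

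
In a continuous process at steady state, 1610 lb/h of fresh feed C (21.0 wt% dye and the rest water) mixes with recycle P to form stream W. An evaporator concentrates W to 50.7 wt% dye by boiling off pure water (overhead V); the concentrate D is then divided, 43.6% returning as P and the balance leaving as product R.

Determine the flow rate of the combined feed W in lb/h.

Overall dye balance (none leaves overhead): dye in fresh feed = dye in product, i.e. 1610×0.210 = (1−0.436)·D·0.507.
D = 338.1/(0.507×0.564) = 1182.4 lb/h.
Recycle P = 0.436×1182.4 = 515.52 lb/h.
Combined feed W = 1610 + 515.52 = 2125.5 lb/h.

2126 lb/h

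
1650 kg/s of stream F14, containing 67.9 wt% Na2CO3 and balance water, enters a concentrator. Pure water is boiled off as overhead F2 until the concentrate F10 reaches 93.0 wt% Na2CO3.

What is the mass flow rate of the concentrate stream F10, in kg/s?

1205 kg/s

Na2CO3 is conserved: 1650×0.679 = 1120.4 kg/s all reports to the concentrate.
Concentrate = 1120.4/(target fraction) = 1204.7 kg/s.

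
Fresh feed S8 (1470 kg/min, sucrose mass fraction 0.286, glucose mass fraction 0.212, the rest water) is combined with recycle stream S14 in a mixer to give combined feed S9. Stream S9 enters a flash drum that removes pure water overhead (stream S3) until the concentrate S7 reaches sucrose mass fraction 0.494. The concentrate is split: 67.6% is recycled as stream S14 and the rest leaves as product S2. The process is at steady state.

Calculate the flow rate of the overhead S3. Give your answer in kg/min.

Overall sucrose balance (none leaves overhead): sucrose in fresh feed = sucrose in product, i.e. 1470×0.286 = (1−0.676)·S7·0.494.
S7 = 420.42/(0.494×0.324) = 2626.7 kg/min.
Recycle S14 = 0.676×2626.7 = 1775.7 kg/min.
Combined feed S9 = 1470 + 1775.7 = 3245.7 kg/min.
Overhead S3 = S9 − S7 = 3245.7 − 2626.7 = 618.95 kg/min.

618.9 kg/min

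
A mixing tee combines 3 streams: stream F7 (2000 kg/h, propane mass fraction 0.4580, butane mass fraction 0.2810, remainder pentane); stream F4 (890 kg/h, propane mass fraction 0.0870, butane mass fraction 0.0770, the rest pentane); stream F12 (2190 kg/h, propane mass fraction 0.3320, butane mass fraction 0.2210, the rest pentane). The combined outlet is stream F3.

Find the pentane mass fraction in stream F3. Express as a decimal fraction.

0.4419

Total flow out = 2000 + 890 + 2190 = 5080 kg/h.
pentane in = 2000×0.261 + 890×0.836 + 2190×0.447 = 2245 kg/h.
pentane mass fraction in F3 = 2245/5080 = 0.4419.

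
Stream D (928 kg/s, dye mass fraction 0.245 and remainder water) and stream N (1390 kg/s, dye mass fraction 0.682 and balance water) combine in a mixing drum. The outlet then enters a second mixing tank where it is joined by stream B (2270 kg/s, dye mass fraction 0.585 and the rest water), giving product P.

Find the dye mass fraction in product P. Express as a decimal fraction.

0.546

Overall, product flow = 4588 kg/s.
dye in = 928×0.245 + 1390×0.682 + 2270×0.585 = 2503.3 kg/s.
dye fraction in P = 0.546.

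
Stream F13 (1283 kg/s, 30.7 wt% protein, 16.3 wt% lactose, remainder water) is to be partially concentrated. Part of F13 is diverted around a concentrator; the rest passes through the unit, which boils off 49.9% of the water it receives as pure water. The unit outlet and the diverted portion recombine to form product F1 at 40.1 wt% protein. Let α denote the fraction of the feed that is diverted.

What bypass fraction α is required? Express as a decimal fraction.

0.114

All 1283×0.307 = 393.88 kg/s of protein reaches F1, so F1 = 393.88/0.401 = 982.25 kg/s and vapour = 300.75 kg/s.
The evaporator receives (1−α)·1283 of feed at 0.530 water and removes 0.499 of that water:
0.499×0.530×(1−α)×1283 = 300.75
(1−α) = 300.75/339.32 = 0.8864;  α = 0.1136.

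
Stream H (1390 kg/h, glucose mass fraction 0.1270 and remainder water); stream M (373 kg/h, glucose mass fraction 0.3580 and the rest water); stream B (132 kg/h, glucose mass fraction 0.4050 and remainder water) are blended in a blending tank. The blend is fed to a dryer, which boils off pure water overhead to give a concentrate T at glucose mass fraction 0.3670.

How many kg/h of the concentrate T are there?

990.5 kg/h

glucose entering = 1390×0.127 + 373×0.358 + 132×0.405 = 363.52 kg/h.
All glucose reports to T, so T = 363.52/0.367 = 990.53 kg/h.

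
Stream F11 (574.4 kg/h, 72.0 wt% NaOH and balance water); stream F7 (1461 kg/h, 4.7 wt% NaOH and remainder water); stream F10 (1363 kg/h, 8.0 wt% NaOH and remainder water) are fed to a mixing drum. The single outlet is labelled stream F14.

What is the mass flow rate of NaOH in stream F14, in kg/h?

591.3 kg/h

NaOH out = NaOH in = 574.4×0.720 + 1461×0.047 + 1363×0.080 = 591.27 kg/h.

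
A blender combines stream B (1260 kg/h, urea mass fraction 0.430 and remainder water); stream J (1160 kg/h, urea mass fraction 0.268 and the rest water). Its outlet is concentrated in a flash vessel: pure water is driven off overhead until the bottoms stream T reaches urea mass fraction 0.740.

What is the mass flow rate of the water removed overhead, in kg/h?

urea entering = 1260×0.430 + 1160×0.268 = 852.68 kg/h.
All urea reports to T, so T = 852.68/0.740 = 1152.3 kg/h.
Total feed = 2420 kg/h; overhead = 2420 − 1152.3 = 1267.7 kg/h.

1268 kg/h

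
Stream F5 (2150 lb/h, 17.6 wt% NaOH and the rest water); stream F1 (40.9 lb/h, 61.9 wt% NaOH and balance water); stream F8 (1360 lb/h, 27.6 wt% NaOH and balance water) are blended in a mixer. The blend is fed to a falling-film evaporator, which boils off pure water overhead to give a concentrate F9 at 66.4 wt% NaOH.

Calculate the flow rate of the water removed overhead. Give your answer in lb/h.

NaOH entering = 2150×0.176 + 40.9×0.619 + 1360×0.276 = 779.08 lb/h.
All NaOH reports to F9, so F9 = 779.08/0.664 = 1173.3 lb/h.
Total feed = 3550.9 lb/h; overhead = 3550.9 − 1173.3 = 2377.6 lb/h.

2378 lb/h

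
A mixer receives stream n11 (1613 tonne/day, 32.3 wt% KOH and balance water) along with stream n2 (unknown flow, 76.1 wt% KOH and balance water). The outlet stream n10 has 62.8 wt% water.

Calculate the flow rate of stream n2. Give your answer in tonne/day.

Let n2 be the unknown flow. Total out = 1613 + n2.
water balance: 1092 + 0.239·n2 = 0.628·(1613 + n2)
(0.239 − 0.628)·n2 = 0.628×1613 − 1092 = -79.037
n2 = -79.037 / -0.389 = 203.18 tonne/day

203.2 tonne/day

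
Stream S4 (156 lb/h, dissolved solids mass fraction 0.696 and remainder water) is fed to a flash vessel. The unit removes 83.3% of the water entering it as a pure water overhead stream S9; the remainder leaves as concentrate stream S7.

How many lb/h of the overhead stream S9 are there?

39.5 lb/h

water entering = 156×0.304 = 47.424 lb/h; overhead removed = 0.833×47.424 = 39.504 lb/h.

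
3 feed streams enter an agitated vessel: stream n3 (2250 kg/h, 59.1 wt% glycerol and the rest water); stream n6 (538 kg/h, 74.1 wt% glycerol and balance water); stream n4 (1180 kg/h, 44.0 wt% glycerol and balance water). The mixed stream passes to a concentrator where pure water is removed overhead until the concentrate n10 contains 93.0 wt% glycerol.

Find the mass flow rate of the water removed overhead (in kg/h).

1551 kg/h

glycerol entering = 2250×0.591 + 538×0.741 + 1180×0.440 = 2247.6 kg/h.
All glycerol reports to n10, so n10 = 2247.6/0.930 = 2416.8 kg/h.
Total feed = 3968 kg/h; overhead = 3968 − 2416.8 = 1551.2 kg/h.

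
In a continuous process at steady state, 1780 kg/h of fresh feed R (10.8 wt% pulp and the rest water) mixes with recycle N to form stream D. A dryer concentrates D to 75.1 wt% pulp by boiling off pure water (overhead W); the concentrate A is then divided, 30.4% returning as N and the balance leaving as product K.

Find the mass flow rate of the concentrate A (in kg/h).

367.8 kg/h

Overall pulp balance (none leaves overhead): pulp in fresh feed = pulp in product, i.e. 1780×0.108 = (1−0.304)·A·0.751.
A = 192.24/(0.751×0.696) = 367.79 kg/h.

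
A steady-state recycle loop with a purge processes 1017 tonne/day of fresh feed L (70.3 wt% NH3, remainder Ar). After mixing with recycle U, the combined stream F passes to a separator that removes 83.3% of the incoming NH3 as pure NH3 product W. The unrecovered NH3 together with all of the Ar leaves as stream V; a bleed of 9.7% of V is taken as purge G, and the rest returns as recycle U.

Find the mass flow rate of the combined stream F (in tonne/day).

Ar enters only via L and leaves only via the purge: 1017×0.297 = 0.097×(Ar in V), and the separator passes all Ar, so Ar in F = Ar in V = 3113.9 tonne/day.
NH3 in F: m_A = 1017×0.703 + (1−0.097)·(1−0.833)·m_A, so m_A = 714.95/0.8492 = 841.91 tonne/day.
F = 841.91 + 3113.9 = 3955.8 tonne/day.

3956 tonne/day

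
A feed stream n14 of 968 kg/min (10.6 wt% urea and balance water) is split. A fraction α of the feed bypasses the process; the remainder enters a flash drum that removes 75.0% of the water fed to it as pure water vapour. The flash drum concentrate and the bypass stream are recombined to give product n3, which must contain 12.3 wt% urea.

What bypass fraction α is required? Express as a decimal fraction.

0.794

All 968×0.106 = 102.61 kg/min of urea reaches n3, so n3 = 102.61/0.123 = 834.21 kg/min and vapour = 133.79 kg/min.
The evaporator receives (1−α)·968 of feed at 0.894 water and removes 0.750 of that water:
0.750×0.894×(1−α)×968 = 133.79
(1−α) = 133.79/649.04 = 0.2061;  α = 0.7939.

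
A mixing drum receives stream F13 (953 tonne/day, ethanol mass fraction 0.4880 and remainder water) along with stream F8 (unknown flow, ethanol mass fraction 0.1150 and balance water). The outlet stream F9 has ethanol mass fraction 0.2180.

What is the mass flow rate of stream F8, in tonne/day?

2498 tonne/day

Let F8 be the unknown flow. Total out = 953 + F8.
ethanol balance: 465.06 + 0.115·F8 = 0.218·(953 + F8)
(0.115 − 0.218)·F8 = 0.218×953 − 465.06 = -257.31
F8 = -257.31 / -0.103 = 2498.2 tonne/day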